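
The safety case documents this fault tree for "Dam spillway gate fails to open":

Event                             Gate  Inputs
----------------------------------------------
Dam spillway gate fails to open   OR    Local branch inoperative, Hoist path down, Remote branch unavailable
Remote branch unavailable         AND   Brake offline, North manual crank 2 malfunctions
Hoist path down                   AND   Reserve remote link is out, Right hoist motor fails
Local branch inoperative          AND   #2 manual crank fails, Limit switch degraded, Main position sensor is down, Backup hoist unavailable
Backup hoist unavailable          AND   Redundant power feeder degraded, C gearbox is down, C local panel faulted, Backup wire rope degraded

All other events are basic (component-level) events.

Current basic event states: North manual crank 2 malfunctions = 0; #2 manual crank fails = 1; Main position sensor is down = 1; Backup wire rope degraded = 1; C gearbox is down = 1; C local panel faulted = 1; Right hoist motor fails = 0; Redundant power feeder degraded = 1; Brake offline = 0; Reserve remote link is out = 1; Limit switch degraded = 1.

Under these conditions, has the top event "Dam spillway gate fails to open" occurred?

Yes

Backup hoist unavailable [AND]: Redundant power feeder degraded=occurs, C gearbox is down=occurs, C local panel faulted=occurs, Backup wire rope degraded=occurs → all inputs occur → occurs.
Local branch inoperative [AND]: #2 manual crank fails=occurs, Limit switch degraded=occurs, Main position sensor is down=occurs, Backup hoist unavailable=occurs → all inputs occur → occurs.
Hoist path down [AND]: Reserve remote link is out=occurs, Right hoist motor fails=not → not all inputs occur → does not occur.
Remote branch unavailable [AND]: Brake offline=not, North manual crank 2 malfunctions=not → not all inputs occur → does not occur.
Dam spillway gate fails to open [OR]: Local branch inoperative=occurs, Hoist path down=not, Remote branch unavailable=not → at least one input occurs → occurs.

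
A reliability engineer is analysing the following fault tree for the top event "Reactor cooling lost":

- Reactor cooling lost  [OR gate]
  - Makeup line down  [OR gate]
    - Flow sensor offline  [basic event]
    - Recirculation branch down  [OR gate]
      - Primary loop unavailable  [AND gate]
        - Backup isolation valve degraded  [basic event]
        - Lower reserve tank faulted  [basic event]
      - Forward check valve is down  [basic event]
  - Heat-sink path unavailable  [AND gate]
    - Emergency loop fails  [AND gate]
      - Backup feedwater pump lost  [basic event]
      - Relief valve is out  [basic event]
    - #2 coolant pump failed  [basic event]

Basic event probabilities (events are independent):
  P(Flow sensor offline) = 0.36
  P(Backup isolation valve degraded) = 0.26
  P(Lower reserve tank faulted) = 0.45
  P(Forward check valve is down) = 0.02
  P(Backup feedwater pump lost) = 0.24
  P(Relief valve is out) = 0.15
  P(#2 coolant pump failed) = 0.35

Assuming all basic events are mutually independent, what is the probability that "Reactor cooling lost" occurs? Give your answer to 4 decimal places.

P(Primary loop unavailable) [AND] = 0.26 × 0.45 = 0.117000
P(Recirculation branch down) [OR] = 1 − (1−0.117000) × (1−0.02) = 0.134660
P(Makeup line down) [OR] = 1 − (1−0.36) × (1−0.134660) = 0.446182
P(Emergency loop fails) [AND] = 0.24 × 0.15 = 0.036000
P(Heat-sink path unavailable) [AND] = 0.036000 × 0.35 = 0.012600
P(Reactor cooling lost) [OR] = 1 − (1−0.446182) × (1−0.012600) = 0.453160
Rounded to 4 decimal places: P(Reactor cooling lost) ≈ 0.4532.

0.4532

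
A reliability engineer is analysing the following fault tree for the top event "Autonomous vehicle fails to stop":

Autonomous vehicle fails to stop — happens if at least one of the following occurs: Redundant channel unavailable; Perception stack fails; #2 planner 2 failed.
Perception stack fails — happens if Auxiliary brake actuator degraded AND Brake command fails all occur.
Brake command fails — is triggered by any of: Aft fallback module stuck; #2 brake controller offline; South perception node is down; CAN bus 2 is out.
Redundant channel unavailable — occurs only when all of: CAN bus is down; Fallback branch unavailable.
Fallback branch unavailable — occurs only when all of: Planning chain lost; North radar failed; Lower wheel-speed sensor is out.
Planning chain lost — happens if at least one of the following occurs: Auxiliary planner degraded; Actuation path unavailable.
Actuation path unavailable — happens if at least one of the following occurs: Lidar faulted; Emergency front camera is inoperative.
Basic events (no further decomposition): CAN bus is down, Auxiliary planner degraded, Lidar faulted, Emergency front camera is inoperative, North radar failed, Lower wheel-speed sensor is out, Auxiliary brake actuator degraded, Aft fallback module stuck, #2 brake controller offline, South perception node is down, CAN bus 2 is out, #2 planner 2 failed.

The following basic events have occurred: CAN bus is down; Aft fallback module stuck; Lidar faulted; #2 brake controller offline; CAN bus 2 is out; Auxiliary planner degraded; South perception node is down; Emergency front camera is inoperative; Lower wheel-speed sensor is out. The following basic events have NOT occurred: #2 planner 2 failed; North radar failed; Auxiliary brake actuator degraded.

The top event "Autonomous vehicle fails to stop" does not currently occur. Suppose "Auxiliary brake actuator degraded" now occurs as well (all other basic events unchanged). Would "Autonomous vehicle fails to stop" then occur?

Yes

Counterfactual: set "Auxiliary brake actuator degraded" to occurred.
Actuation path unavailable [OR]: Lidar faulted=occurs, Emergency front camera is inoperative=occurs → at least one input occurs → occurs.
Planning chain lost [OR]: Auxiliary planner degraded=occurs, Actuation path unavailable=occurs → at least one input occurs → occurs.
Fallback branch unavailable [AND]: Planning chain lost=occurs, North radar failed=not, Lower wheel-speed sensor is out=occurs → not all inputs occur → does not occur.
Redundant channel unavailable [AND]: CAN bus is down=occurs, Fallback branch unavailable=not → not all inputs occur → does not occur.
Brake command fails [OR]: Aft fallback module stuck=occurs, #2 brake controller offline=occurs, South perception node is down=occurs, CAN bus 2 is out=occurs → at least one input occurs → occurs.
Perception stack fails [AND]: Auxiliary brake actuator degraded=occurs, Brake command fails=occurs → all inputs occur → occurs.
Autonomous vehicle fails to stop [OR]: Redundant channel unavailable=not, Perception stack fails=occurs, #2 planner 2 failed=not → at least one input occurs → occurs.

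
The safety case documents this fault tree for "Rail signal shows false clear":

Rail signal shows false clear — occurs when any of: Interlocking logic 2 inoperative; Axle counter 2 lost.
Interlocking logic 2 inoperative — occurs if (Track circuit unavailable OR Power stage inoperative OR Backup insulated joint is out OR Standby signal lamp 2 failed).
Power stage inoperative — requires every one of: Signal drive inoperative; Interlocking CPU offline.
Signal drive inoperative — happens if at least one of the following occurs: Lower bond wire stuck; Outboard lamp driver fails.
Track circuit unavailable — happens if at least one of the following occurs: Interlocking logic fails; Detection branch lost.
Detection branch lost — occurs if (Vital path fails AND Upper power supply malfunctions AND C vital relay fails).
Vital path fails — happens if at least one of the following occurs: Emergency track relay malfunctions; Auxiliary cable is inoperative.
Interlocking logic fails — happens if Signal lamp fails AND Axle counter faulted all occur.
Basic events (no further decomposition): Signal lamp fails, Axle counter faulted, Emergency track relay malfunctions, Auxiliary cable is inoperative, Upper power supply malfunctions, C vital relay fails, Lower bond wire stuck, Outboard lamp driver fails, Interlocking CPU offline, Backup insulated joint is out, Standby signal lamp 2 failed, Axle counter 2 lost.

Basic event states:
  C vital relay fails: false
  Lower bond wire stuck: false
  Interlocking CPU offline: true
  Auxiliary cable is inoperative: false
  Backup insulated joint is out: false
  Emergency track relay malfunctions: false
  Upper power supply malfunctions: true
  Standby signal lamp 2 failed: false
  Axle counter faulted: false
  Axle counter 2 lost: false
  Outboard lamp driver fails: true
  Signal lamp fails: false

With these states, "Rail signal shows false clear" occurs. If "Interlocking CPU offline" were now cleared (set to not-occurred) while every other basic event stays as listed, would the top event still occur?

Counterfactual: set "Interlocking CPU offline" to not occurred.
Interlocking logic fails [AND]: Signal lamp fails=not, Axle counter faulted=not → not all inputs occur → does not occur.
Vital path fails [OR]: Emergency track relay malfunctions=not, Auxiliary cable is inoperative=not → no input occurs → does not occur.
Detection branch lost [AND]: Vital path fails=not, Upper power supply malfunctions=occurs, C vital relay fails=not → not all inputs occur → does not occur.
Track circuit unavailable [OR]: Interlocking logic fails=not, Detection branch lost=not → no input occurs → does not occur.
Signal drive inoperative [OR]: Lower bond wire stuck=not, Outboard lamp driver fails=occurs → at least one input occurs → occurs.
Power stage inoperative [AND]: Signal drive inoperative=occurs, Interlocking CPU offline=not → not all inputs occur → does not occur.
Interlocking logic 2 inoperative [OR]: Track circuit unavailable=not, Power stage inoperative=not, Backup insulated joint is out=not, Standby signal lamp 2 failed=not → no input occurs → does not occur.
Rail signal shows false clear [OR]: Interlocking logic 2 inoperative=not, Axle counter 2 lost=not → no input occurs → does not occur.

No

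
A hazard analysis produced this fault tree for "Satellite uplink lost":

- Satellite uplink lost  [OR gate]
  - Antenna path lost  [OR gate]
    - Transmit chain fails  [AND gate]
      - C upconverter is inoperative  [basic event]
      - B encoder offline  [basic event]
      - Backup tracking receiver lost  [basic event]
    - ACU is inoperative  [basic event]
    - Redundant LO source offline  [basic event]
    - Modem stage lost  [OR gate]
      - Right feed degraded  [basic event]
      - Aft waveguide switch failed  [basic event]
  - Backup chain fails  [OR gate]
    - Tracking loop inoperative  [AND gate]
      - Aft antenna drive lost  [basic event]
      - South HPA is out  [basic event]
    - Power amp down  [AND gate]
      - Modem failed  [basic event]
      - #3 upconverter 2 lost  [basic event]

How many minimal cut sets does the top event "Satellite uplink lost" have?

7

Transmit chain fails [AND]: one cut set from each child combined → 1 × 1 × 1 = 1 cut set(s).
Modem stage lost [OR]: union of children's cut sets → 2 cut set(s).
Antenna path lost [OR]: union of children's cut sets → 5 cut set(s).
Tracking loop inoperative [AND]: one cut set from each child combined → 1 × 1 = 1 cut set(s).
Power amp down [AND]: one cut set from each child combined → 1 × 1 = 1 cut set(s).
Backup chain fails [OR]: union of children's cut sets → 2 cut set(s).
Satellite uplink lost [OR]: union of children's cut sets → 7 cut set(s).
Minimal cut sets: {B encoder offline, Backup tracking receiver lost, C upconverter is inoperative}; {ACU is inoperative}; {Redundant LO source offline}; {Right feed degraded}; {Aft waveguide switch failed}; {Aft antenna drive lost, South HPA is out}; {#3 upconverter 2 lost, Modem failed}.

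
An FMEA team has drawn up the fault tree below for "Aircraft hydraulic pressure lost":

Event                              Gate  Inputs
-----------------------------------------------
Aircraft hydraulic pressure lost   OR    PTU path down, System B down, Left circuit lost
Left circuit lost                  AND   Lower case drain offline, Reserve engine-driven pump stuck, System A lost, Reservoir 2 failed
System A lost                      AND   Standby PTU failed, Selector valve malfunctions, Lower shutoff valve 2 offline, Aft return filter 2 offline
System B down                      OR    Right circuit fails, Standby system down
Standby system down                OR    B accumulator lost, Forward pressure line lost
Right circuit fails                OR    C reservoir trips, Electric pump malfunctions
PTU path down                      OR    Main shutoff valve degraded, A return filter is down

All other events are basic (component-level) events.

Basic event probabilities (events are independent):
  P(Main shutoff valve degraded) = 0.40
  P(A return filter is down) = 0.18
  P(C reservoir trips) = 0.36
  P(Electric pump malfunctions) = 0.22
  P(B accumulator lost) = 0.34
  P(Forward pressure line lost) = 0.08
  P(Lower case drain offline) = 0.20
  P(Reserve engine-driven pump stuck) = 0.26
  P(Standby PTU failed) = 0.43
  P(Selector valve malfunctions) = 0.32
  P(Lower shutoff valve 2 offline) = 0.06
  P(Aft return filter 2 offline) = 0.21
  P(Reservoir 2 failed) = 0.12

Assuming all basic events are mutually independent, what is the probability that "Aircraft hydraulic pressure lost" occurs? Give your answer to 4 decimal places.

P(PTU path down) [OR] = 1 − (1−0.40) × (1−0.18) = 0.508000
P(Right circuit fails) [OR] = 1 − (1−0.36) × (1−0.22) = 0.500800
P(Standby system down) [OR] = 1 − (1−0.34) × (1−0.08) = 0.392800
P(System B down) [OR] = 1 − (1−0.500800) × (1−0.392800) = 0.696886
P(System A lost) [AND] = 0.43 × 0.32 × 0.06 × 0.21 = 0.001734
P(Left circuit lost) [AND] = 0.20 × 0.26 × 0.001734 × 0.12 = 0.000011
P(Aircraft hydraulic pressure lost) [OR] = 1 − (1−0.508000) × (1−0.696886) × (1−0.000011) = 0.850870
Rounded to 4 decimal places: P(Aircraft hydraulic pressure lost) ≈ 0.8509.

0.8509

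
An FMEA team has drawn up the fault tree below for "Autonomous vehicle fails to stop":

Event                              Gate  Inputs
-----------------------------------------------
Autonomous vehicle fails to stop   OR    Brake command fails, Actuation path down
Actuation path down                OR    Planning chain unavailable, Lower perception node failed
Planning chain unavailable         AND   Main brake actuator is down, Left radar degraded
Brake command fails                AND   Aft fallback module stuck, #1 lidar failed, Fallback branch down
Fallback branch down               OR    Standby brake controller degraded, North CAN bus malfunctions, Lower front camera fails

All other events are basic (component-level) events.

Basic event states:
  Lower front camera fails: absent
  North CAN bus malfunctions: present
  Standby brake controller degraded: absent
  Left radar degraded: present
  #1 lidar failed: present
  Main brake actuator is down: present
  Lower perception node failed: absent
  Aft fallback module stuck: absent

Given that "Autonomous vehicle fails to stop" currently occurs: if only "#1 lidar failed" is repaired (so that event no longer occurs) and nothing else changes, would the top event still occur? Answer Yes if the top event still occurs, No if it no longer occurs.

Yes

Counterfactual: set "#1 lidar failed" to not occurred.
Fallback branch down [OR]: Standby brake controller degraded=not, North CAN bus malfunctions=occurs, Lower front camera fails=not → at least one input occurs → occurs.
Brake command fails [AND]: Aft fallback module stuck=not, #1 lidar failed=not, Fallback branch down=occurs → not all inputs occur → does not occur.
Planning chain unavailable [AND]: Main brake actuator is down=occurs, Left radar degraded=occurs → all inputs occur → occurs.
Actuation path down [OR]: Planning chain unavailable=occurs, Lower perception node failed=not → at least one input occurs → occurs.
Autonomous vehicle fails to stop [OR]: Brake command fails=not, Actuation path down=occurs → at least one input occurs → occurs.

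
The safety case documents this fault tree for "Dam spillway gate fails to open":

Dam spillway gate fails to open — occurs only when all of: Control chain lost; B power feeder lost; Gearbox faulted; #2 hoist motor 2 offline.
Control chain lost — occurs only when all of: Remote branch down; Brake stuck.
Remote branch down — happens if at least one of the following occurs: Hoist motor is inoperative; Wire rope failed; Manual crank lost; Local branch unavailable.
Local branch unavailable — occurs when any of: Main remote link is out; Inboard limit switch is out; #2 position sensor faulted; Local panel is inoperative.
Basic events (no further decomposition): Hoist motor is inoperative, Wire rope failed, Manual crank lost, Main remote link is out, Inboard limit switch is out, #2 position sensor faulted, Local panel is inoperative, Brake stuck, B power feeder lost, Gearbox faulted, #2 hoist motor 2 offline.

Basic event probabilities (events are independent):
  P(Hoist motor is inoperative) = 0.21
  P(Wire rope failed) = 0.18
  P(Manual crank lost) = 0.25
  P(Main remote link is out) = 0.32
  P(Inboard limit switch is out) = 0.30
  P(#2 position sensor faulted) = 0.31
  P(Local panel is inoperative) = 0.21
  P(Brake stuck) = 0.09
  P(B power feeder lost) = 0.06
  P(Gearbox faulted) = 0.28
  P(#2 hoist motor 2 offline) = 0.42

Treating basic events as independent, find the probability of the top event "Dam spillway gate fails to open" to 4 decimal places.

0.0006

P(Local branch unavailable) [OR] = 1 − (1−0.32) × (1−0.30) × (1−0.31) × (1−0.21) = 0.740532
P(Remote branch down) [OR] = 1 − (1−0.21) × (1−0.18) × (1−0.25) × (1−0.740532) = 0.873937
P(Control chain lost) [AND] = 0.873937 × 0.09 = 0.078654
P(Dam spillway gate fails to open) [AND] = 0.078654 × 0.06 × 0.28 × 0.42 = 0.000555
Rounded to 4 decimal places: P(Dam spillway gate fails to open) ≈ 0.0006.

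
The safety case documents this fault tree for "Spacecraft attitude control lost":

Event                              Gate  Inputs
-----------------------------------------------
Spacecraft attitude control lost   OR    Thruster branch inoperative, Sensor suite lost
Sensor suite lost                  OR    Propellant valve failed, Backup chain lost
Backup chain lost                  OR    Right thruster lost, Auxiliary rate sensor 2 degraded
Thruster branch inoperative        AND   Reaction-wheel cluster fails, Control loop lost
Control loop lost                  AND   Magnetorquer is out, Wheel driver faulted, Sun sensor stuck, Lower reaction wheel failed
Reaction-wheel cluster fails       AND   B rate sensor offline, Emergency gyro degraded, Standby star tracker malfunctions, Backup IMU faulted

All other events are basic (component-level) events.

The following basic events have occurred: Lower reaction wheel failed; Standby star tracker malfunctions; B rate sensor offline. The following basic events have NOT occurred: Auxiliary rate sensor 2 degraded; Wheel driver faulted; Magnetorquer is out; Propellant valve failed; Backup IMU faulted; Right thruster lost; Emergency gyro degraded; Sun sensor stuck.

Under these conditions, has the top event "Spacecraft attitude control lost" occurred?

No

Reaction-wheel cluster fails [AND]: B rate sensor offline=occurs, Emergency gyro degraded=not, Standby star tracker malfunctions=occurs, Backup IMU faulted=not → not all inputs occur → does not occur.
Control loop lost [AND]: Magnetorquer is out=not, Wheel driver faulted=not, Sun sensor stuck=not, Lower reaction wheel failed=occurs → not all inputs occur → does not occur.
Thruster branch inoperative [AND]: Reaction-wheel cluster fails=not, Control loop lost=not → not all inputs occur → does not occur.
Backup chain lost [OR]: Right thruster lost=not, Auxiliary rate sensor 2 degraded=not → no input occurs → does not occur.
Sensor suite lost [OR]: Propellant valve failed=not, Backup chain lost=not → no input occurs → does not occur.
Spacecraft attitude control lost [OR]: Thruster branch inoperative=not, Sensor suite lost=not → no input occurs → does not occur.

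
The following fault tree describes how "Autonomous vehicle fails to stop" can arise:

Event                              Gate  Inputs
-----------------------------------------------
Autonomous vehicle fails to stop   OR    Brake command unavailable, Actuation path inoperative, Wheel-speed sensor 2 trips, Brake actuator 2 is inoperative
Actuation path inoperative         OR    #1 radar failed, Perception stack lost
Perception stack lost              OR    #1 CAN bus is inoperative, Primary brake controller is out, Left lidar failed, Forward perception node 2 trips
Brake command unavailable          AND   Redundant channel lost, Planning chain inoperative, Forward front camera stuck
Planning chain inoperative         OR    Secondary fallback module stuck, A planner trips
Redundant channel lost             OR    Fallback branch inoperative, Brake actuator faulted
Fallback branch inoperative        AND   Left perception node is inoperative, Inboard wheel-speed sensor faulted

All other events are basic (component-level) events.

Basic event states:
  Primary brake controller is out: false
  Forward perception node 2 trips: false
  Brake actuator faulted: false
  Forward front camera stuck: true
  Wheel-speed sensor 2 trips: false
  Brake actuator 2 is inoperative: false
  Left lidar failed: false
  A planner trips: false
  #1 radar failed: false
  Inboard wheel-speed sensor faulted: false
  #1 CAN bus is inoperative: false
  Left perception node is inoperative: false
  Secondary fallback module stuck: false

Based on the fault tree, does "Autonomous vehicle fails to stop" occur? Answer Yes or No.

Fallback branch inoperative [AND]: Left perception node is inoperative=not, Inboard wheel-speed sensor faulted=not → not all inputs occur → does not occur.
Redundant channel lost [OR]: Fallback branch inoperative=not, Brake actuator faulted=not → no input occurs → does not occur.
Planning chain inoperative [OR]: Secondary fallback module stuck=not, A planner trips=not → no input occurs → does not occur.
Brake command unavailable [AND]: Redundant channel lost=not, Planning chain inoperative=not, Forward front camera stuck=occurs → not all inputs occur → does not occur.
Perception stack lost [OR]: #1 CAN bus is inoperative=not, Primary brake controller is out=not, Left lidar failed=not, Forward perception node 2 trips=not → no input occurs → does not occur.
Actuation path inoperative [OR]: #1 radar failed=not, Perception stack lost=not → no input occurs → does not occur.
Autonomous vehicle fails to stop [OR]: Brake command unavailable=not, Actuation path inoperative=not, Wheel-speed sensor 2 trips=not, Brake actuator 2 is inoperative=not → no input occurs → does not occur.

No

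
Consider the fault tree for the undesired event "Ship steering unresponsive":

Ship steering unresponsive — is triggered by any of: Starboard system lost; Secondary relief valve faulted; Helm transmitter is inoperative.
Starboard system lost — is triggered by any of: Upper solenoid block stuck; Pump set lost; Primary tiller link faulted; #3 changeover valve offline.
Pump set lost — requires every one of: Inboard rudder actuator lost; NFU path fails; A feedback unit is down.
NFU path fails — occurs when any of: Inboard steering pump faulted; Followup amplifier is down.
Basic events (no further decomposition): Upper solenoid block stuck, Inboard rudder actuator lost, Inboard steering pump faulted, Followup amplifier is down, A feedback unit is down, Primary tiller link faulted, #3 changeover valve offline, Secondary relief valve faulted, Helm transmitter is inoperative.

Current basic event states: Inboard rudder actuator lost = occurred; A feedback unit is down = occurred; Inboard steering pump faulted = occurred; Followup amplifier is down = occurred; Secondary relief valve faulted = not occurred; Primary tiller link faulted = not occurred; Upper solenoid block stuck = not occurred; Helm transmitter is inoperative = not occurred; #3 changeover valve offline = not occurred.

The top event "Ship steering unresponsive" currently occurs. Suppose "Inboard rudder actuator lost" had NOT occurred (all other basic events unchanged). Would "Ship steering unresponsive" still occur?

Counterfactual: set "Inboard rudder actuator lost" to not occurred.
NFU path fails [OR]: Inboard steering pump faulted=occurs, Followup amplifier is down=occurs → at least one input occurs → occurs.
Pump set lost [AND]: Inboard rudder actuator lost=not, NFU path fails=occurs, A feedback unit is down=occurs → not all inputs occur → does not occur.
Starboard system lost [OR]: Upper solenoid block stuck=not, Pump set lost=not, Primary tiller link faulted=not, #3 changeover valve offline=not → no input occurs → does not occur.
Ship steering unresponsive [OR]: Starboard system lost=not, Secondary relief valve faulted=not, Helm transmitter is inoperative=not → no input occurs → does not occur.

No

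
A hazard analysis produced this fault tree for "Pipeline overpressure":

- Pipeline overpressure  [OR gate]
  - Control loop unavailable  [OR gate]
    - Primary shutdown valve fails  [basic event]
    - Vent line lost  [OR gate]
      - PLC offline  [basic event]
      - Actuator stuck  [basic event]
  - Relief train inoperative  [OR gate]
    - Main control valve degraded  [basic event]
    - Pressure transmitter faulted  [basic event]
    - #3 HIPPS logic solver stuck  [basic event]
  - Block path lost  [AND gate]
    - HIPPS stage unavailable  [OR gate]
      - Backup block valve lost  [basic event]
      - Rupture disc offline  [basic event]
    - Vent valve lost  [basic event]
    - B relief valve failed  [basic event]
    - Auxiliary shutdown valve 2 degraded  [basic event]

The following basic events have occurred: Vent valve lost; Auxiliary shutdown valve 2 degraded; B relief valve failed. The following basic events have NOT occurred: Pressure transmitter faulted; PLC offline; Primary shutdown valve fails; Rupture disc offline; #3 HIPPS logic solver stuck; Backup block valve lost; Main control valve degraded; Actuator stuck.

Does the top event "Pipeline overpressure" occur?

Vent line lost [OR]: PLC offline=not, Actuator stuck=not → no input occurs → does not occur.
Control loop unavailable [OR]: Primary shutdown valve fails=not, Vent line lost=not → no input occurs → does not occur.
Relief train inoperative [OR]: Main control valve degraded=not, Pressure transmitter faulted=not, #3 HIPPS logic solver stuck=not → no input occurs → does not occur.
HIPPS stage unavailable [OR]: Backup block valve lost=not, Rupture disc offline=not → no input occurs → does not occur.
Block path lost [AND]: HIPPS stage unavailable=not, Vent valve lost=occurs, B relief valve failed=occurs, Auxiliary shutdown valve 2 degraded=occurs → not all inputs occur → does not occur.
Pipeline overpressure [OR]: Control loop unavailable=not, Relief train inoperative=not, Block path lost=not → no input occurs → does not occur.

No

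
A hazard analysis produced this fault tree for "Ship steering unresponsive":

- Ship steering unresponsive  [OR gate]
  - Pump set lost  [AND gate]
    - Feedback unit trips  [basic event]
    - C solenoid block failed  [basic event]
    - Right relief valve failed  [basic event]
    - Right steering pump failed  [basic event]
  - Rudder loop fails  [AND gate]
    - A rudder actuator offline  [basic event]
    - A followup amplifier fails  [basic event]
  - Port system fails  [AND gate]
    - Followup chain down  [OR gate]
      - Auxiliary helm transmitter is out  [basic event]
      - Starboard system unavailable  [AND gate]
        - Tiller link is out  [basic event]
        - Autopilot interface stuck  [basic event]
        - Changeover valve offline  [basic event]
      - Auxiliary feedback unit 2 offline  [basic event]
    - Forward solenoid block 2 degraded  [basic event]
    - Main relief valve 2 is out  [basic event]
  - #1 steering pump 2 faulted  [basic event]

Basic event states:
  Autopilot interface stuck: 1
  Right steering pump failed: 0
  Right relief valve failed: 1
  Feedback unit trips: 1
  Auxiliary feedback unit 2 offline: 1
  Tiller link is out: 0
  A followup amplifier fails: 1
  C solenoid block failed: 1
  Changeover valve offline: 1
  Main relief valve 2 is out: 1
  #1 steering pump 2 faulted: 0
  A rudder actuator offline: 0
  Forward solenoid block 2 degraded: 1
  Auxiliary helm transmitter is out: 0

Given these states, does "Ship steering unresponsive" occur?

Pump set lost [AND]: Feedback unit trips=occurs, C solenoid block failed=occurs, Right relief valve failed=occurs, Right steering pump failed=not → not all inputs occur → does not occur.
Rudder loop fails [AND]: A rudder actuator offline=not, A followup amplifier fails=occurs → not all inputs occur → does not occur.
Starboard system unavailable [AND]: Tiller link is out=not, Autopilot interface stuck=occurs, Changeover valve offline=occurs → not all inputs occur → does not occur.
Followup chain down [OR]: Auxiliary helm transmitter is out=not, Starboard system unavailable=not, Auxiliary feedback unit 2 offline=occurs → at least one input occurs → occurs.
Port system fails [AND]: Followup chain down=occurs, Forward solenoid block 2 degraded=occurs, Main relief valve 2 is out=occurs → all inputs occur → occurs.
Ship steering unresponsive [OR]: Pump set lost=not, Rudder loop fails=not, Port system fails=occurs, #1 steering pump 2 faulted=not → at least one input occurs → occurs.

Yes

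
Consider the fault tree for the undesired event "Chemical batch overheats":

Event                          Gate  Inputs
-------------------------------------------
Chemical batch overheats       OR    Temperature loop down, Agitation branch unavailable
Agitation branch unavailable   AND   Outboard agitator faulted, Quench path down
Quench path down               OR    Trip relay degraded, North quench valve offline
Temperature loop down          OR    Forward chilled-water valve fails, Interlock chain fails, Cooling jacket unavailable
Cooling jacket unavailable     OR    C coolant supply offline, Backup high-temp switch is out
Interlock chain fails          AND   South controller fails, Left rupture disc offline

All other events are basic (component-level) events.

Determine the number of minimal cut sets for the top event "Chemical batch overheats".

Interlock chain fails [AND]: one cut set from each child combined → 1 × 1 = 1 cut set(s).
Cooling jacket unavailable [OR]: union of children's cut sets → 2 cut set(s).
Temperature loop down [OR]: union of children's cut sets → 4 cut set(s).
Quench path down [OR]: union of children's cut sets → 2 cut set(s).
Agitation branch unavailable [AND]: one cut set from each child combined → 1 × 2 = 2 cut set(s).
Chemical batch overheats [OR]: union of children's cut sets → 6 cut set(s).
Minimal cut sets: {Forward chilled-water valve fails}; {Left rupture disc offline, South controller fails}; {C coolant supply offline}; {Backup high-temp switch is out}; {Outboard agitator faulted, Trip relay degraded}; {North quench valve offline, Outboard agitator faulted}.

6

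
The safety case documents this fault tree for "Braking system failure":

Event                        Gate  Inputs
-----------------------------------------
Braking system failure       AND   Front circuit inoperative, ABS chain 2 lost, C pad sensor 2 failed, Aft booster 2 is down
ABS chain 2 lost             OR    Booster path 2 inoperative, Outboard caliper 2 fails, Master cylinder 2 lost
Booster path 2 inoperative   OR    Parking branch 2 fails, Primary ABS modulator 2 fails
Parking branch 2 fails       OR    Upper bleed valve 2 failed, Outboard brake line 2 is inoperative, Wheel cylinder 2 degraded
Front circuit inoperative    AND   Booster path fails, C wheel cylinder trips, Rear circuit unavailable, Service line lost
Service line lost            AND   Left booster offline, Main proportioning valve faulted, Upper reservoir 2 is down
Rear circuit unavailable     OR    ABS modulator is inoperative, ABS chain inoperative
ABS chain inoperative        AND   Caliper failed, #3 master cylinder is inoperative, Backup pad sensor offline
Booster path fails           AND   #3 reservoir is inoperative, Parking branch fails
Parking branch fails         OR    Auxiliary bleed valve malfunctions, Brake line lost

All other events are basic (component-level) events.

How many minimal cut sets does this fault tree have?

24

Parking branch fails [OR]: union of children's cut sets → 2 cut set(s).
Booster path fails [AND]: one cut set from each child combined → 1 × 2 = 2 cut set(s).
ABS chain inoperative [AND]: one cut set from each child combined → 1 × 1 × 1 = 1 cut set(s).
Rear circuit unavailable [OR]: union of children's cut sets → 2 cut set(s).
Service line lost [AND]: one cut set from each child combined → 1 × 1 × 1 = 1 cut set(s).
Front circuit inoperative [AND]: one cut set from each child combined → 2 × 1 × 2 × 1 = 4 cut set(s).
Parking branch 2 fails [OR]: union of children's cut sets → 3 cut set(s).
Booster path 2 inoperative [OR]: union of children's cut sets → 4 cut set(s).
ABS chain 2 lost [OR]: union of children's cut sets → 6 cut set(s).
Braking system failure [AND]: one cut set from each child combined → 4 × 6 × 1 × 1 = 24 cut set(s).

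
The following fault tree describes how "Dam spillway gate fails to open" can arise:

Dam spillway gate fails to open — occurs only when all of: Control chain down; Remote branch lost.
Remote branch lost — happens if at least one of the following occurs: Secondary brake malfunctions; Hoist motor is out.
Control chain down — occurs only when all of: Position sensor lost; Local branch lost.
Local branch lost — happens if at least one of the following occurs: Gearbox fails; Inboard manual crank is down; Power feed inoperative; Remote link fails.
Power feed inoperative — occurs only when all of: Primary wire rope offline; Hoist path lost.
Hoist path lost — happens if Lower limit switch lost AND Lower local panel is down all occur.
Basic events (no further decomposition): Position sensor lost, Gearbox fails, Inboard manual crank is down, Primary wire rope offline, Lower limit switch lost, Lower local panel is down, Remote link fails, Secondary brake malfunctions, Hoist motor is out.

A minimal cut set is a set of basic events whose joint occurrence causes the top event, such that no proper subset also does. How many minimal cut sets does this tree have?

Hoist path lost [AND]: one cut set from each child combined → 1 × 1 = 1 cut set(s).
Power feed inoperative [AND]: one cut set from each child combined → 1 × 1 = 1 cut set(s).
Local branch lost [OR]: union of children's cut sets → 4 cut set(s).
Control chain down [AND]: one cut set from each child combined → 1 × 4 = 4 cut set(s).
Remote branch lost [OR]: union of children's cut sets → 2 cut set(s).
Dam spillway gate fails to open [AND]: one cut set from each child combined → 4 × 2 = 8 cut set(s).
Minimal cut sets: {Gearbox fails, Position sensor lost, Secondary brake malfunctions}; {Gearbox fails, Hoist motor is out, Position sensor lost}; {Inboard manual crank is down, Position sensor lost, Secondary brake malfunctions}; {Hoist motor is out, Inboard manual crank is down, Position sensor lost}; {Lower limit switch lost, Lower local panel is down, Position sensor lost, Primary wire rope offline, Secondary brake malfunctions}; {Hoist motor is out, Lower limit switch lost, Lower local panel is down, Position sensor lost, Primary wire rope offline}; {Position sensor lost, Remote link fails, Secondary brake malfunctions}; {Hoist motor is out, Position sensor lost, Remote link fails}.

8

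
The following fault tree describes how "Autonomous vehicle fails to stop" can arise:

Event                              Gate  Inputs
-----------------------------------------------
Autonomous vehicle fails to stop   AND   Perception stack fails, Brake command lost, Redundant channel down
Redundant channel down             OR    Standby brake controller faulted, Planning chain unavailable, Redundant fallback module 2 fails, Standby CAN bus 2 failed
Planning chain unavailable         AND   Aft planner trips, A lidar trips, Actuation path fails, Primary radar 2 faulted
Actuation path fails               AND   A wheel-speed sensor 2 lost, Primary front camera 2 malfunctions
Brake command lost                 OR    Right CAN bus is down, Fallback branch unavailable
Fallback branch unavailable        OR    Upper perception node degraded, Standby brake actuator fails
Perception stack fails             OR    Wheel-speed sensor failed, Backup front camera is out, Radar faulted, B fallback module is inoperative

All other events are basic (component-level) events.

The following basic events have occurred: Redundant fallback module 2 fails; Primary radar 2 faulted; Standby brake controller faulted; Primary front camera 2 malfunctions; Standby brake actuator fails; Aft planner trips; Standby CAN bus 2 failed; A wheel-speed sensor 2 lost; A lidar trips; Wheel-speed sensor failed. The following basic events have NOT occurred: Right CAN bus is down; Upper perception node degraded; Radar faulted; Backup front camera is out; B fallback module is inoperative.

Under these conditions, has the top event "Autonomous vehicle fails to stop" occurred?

Perception stack fails [OR]: Wheel-speed sensor failed=occurs, Backup front camera is out=not, Radar faulted=not, B fallback module is inoperative=not → at least one input occurs → occurs.
Fallback branch unavailable [OR]: Upper perception node degraded=not, Standby brake actuator fails=occurs → at least one input occurs → occurs.
Brake command lost [OR]: Right CAN bus is down=not, Fallback branch unavailable=occurs → at least one input occurs → occurs.
Actuation path fails [AND]: A wheel-speed sensor 2 lost=occurs, Primary front camera 2 malfunctions=occurs → all inputs occur → occurs.
Planning chain unavailable [AND]: Aft planner trips=occurs, A lidar trips=occurs, Actuation path fails=occurs, Primary radar 2 faulted=occurs → all inputs occur → occurs.
Redundant channel down [OR]: Standby brake controller faulted=occurs, Planning chain unavailable=occurs, Redundant fallback module 2 fails=occurs, Standby CAN bus 2 failed=occurs → at least one input occurs → occurs.
Autonomous vehicle fails to stop [AND]: Perception stack fails=occurs, Brake command lost=occurs, Redundant channel down=occurs → all inputs occur → occurs.

Yes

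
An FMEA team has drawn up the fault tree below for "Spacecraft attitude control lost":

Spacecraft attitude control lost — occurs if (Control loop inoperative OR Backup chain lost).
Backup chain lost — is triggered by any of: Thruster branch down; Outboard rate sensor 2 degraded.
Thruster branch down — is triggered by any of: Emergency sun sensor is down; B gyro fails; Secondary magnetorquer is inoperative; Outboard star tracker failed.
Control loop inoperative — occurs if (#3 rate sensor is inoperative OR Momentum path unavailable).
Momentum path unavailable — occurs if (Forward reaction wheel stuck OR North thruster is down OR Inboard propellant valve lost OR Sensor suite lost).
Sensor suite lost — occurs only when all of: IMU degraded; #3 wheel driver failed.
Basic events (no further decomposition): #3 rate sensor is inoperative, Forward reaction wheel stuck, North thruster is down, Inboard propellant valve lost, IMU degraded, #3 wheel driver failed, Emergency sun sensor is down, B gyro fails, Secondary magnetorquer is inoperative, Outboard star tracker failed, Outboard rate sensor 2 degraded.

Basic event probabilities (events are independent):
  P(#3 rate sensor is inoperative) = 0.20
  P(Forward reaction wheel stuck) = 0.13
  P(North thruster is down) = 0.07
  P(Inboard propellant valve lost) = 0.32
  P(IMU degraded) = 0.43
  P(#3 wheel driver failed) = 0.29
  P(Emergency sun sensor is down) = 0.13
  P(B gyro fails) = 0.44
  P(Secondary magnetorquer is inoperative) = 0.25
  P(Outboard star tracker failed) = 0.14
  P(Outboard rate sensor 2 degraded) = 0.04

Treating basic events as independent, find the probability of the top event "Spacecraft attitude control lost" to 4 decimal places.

0.8838

P(Sensor suite lost) [AND] = 0.43 × 0.29 = 0.124700
P(Momentum path unavailable) [OR] = 1 − (1−0.13) × (1−0.07) × (1−0.32) × (1−0.124700) = 0.518420
P(Control loop inoperative) [OR] = 1 − (1−0.20) × (1−0.518420) = 0.614736
P(Thruster branch down) [OR] = 1 − (1−0.13) × (1−0.44) × (1−0.25) × (1−0.14) = 0.685756
P(Backup chain lost) [OR] = 1 − (1−0.685756) × (1−0.04) = 0.698326
P(Spacecraft attitude control lost) [OR] = 1 − (1−0.614736) × (1−0.698326) = 0.883776
Rounded to 4 decimal places: P(Spacecraft attitude control lost) ≈ 0.8838.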